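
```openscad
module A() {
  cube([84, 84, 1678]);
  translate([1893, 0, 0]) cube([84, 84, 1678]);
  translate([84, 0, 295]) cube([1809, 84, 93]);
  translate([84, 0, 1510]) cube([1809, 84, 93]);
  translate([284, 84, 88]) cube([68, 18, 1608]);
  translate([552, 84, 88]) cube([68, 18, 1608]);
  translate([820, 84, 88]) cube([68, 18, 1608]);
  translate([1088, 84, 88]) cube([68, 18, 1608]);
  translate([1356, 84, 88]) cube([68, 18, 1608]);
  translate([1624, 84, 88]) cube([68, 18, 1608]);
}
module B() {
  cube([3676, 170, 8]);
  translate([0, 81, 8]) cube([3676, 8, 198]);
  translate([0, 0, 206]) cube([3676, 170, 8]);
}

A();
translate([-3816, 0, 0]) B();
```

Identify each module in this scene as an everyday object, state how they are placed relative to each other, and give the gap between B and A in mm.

The I-beam's nearest face is 140 mm from the fence section's −x face.

A is a fence section. B is an I-beam. The I-beam is on the floor beside the fence section on its −x side. The gap between the I-beam and the fence section is 140 mm.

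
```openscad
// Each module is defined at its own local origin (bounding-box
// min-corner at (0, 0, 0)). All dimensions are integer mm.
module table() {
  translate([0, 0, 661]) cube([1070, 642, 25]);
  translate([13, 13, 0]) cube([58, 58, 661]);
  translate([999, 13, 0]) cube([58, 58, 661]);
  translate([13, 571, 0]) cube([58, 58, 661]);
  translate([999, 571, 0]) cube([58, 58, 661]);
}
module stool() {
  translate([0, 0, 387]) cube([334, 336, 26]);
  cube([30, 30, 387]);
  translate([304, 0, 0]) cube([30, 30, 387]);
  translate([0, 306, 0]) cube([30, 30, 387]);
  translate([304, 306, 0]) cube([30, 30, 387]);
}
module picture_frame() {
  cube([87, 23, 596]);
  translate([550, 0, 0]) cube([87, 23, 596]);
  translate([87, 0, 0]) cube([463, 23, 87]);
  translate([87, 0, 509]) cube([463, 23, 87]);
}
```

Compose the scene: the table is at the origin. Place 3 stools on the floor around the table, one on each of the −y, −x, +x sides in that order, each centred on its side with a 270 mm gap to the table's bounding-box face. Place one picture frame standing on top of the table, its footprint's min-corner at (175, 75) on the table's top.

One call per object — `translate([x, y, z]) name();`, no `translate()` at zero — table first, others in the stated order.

table();
translate([368, -606, 0]) stool();
translate([-604, 153, 0]) stool();
translate([1340, 153, 0]) stool();
translate([175, 75, 686]) picture_frame();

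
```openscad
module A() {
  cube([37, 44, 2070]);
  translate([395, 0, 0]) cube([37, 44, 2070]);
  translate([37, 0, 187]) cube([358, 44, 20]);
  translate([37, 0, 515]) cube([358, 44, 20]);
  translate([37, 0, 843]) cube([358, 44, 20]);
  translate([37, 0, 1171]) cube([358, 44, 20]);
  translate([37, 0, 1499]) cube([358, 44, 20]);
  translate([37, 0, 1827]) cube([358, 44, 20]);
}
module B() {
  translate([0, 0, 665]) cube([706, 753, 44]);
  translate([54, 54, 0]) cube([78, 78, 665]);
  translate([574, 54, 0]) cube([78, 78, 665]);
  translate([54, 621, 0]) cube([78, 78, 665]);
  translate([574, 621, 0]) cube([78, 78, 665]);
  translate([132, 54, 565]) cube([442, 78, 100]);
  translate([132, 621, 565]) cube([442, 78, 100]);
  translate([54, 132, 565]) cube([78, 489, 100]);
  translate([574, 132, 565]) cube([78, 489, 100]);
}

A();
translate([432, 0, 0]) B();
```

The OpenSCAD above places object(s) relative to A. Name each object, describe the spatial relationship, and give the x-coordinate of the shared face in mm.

The ladder's +x face and the table's −x face are both at x = 432 mm.

A is a ladder. B is a table. The table is against the ladder's +x side, with their −y faces flush. The x-coordinate of the shared face is 432 mm.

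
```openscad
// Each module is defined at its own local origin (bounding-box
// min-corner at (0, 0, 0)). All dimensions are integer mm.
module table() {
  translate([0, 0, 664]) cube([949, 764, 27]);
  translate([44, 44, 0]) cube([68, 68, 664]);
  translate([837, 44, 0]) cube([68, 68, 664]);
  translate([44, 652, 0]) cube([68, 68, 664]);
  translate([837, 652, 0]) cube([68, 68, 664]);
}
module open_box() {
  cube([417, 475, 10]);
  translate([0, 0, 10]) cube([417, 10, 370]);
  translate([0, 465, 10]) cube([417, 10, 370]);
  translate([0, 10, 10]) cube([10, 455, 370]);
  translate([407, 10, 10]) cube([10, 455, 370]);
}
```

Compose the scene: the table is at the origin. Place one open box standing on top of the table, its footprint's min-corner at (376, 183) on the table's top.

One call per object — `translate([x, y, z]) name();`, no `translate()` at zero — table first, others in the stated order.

table();
translate([376, 183, 691]) open_box();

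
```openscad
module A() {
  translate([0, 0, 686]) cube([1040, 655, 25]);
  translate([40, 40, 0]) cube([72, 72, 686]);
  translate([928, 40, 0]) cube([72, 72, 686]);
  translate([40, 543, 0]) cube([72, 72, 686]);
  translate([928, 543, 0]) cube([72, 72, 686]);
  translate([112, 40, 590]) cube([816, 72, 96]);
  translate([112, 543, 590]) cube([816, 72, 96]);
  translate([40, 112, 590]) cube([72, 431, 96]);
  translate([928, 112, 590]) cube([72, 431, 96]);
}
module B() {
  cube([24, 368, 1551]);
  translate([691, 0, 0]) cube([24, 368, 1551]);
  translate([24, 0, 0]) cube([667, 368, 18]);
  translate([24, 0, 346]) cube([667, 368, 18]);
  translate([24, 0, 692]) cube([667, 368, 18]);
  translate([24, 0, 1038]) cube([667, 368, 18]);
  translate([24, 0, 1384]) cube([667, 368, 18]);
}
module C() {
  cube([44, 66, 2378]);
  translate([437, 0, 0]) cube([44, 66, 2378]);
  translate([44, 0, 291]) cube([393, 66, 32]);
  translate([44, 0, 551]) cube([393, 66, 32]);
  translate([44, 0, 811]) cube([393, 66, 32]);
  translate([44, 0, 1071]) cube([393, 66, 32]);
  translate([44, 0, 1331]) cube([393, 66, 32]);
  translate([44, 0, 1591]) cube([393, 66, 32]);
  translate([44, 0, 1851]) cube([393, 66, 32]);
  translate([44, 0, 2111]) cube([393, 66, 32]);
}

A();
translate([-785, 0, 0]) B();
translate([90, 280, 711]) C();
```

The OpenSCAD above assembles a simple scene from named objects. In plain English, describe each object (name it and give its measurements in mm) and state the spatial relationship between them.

A is a table: top 1040 mm (x) × 655 mm (y), 25 mm thick, upper face at z = 711 mm, on four 72×72 mm square legs, each inset 40 mm from the nearest pair of top edges, running from z = 0 to the bottom of the top. Four apron rails, 72 mm thick and 96 mm tall, run between adjacent legs with their top edges flush with the underside of the top and their outer faces flush with the legs' outer faces.

B is an open bookshelf. Two side panels, each 24 mm thick, 368 mm deep and 1551 mm tall, stand 715 mm apart (outside-to-outside). Between them sit 5 shelves, each 18 mm thick and 368 mm deep, spanning the full gap between the sides. The bottom shelf rests on the floor (its underside at z = 0) and the clear gap between one shelf's top and the next shelf's underside is 328 mm.

C is a straight ladder. Two 44×66 mm vertical rails, 2378 mm tall, stand 481 mm apart (outside-to-outside) with their front faces coplanar on the −y side. 8 rungs, each 66 mm deep and 32 mm tall, span between the inner faces of the rails, front faces flush with the rails. The lowest rung's underside is at z = 291 mm and rungs are spaced 260 mm apart (underside to underside).

The bookshelf is on the floor beside the table on its −x side. The ladder is on top of the table.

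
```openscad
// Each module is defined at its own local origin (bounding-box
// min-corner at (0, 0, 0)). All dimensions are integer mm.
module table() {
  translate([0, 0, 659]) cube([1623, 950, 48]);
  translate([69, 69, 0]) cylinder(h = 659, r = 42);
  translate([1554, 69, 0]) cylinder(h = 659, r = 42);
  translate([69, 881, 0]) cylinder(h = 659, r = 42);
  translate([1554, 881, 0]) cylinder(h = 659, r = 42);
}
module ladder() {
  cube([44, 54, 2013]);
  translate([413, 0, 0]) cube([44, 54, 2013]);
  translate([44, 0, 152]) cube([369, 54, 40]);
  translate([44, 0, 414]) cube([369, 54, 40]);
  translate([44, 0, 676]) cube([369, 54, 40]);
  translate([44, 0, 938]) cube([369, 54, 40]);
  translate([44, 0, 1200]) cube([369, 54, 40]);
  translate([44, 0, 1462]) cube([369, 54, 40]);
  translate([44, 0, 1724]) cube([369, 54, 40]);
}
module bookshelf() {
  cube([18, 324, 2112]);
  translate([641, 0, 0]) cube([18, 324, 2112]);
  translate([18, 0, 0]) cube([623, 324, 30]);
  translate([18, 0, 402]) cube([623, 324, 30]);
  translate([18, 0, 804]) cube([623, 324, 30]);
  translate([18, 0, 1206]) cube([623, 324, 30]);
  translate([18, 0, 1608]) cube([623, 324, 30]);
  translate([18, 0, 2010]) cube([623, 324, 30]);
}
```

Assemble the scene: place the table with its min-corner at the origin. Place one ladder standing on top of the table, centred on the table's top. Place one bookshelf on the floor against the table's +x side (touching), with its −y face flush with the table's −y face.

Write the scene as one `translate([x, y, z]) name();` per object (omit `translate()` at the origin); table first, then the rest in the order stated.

table();
translate([583, 448, 707]) ladder();
translate([1623, 0, 0]) bookshelf();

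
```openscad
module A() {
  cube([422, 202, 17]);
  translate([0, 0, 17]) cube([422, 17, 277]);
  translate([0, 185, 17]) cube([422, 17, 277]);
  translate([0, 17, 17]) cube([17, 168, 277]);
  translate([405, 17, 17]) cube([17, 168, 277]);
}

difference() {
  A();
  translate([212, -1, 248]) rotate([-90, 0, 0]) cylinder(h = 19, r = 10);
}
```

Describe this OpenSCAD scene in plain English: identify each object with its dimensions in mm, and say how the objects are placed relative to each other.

A is an open-topped rectangular box: outside dimensions 422×202×294 mm, with a uniform wall and base thickness of 17 mm. The base is a full 422×202 slab on the floor; four walls sit on top of the base. The front and back walls (the −y and +y sides) span the full width; the two side walls fit between them.

The open box has a circular hole of radius 10 mm through its front wall, centred at (x = 212, z = 248).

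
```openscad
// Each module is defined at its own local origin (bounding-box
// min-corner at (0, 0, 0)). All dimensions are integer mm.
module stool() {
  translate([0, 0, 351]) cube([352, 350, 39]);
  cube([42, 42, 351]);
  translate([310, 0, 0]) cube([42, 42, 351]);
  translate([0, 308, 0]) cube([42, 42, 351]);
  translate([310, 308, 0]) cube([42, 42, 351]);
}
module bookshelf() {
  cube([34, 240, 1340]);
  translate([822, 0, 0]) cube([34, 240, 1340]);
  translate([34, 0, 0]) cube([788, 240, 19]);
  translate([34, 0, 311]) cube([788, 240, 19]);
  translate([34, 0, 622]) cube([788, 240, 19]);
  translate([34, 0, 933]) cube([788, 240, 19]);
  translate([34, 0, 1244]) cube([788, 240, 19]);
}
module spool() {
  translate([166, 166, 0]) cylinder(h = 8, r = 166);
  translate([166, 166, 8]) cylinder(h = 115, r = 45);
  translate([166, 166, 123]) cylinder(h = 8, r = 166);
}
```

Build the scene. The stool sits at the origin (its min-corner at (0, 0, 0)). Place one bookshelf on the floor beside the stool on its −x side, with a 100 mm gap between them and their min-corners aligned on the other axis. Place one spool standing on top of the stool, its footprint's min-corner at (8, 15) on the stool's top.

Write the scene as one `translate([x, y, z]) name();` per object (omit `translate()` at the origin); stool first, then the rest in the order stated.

stool();
translate([-956, 0, 0]) bookshelf();
translate([8, 15, 390]) spool();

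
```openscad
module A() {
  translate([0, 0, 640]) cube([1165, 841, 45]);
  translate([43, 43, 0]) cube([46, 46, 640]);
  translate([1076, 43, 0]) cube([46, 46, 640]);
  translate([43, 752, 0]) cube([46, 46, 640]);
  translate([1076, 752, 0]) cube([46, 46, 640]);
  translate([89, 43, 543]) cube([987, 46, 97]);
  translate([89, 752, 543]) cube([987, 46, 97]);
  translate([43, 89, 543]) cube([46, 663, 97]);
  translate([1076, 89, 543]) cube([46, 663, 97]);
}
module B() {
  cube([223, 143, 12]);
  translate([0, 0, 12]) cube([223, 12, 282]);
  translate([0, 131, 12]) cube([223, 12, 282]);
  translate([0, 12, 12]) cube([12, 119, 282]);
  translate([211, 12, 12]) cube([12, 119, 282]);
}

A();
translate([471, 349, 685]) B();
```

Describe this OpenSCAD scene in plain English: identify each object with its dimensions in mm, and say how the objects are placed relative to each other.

A is a table with a 1165×841 mm rectangular top, 45 mm thick, top surface at z = 685 mm, supported by four 46×46 mm square legs, each inset 43 mm from the nearest pair of top edges, running from the floor. Four apron rails, 46 mm thick and 97 mm tall, run between adjacent legs with their top edges flush with the underside of the top and their outer faces flush with the legs' outer faces.

B is an open-topped rectangular box: outside dimensions 223×143×294 mm, with a uniform wall and base thickness of 12 mm. The base is a full 223×143 slab on the floor; four walls sit on top of the base. The front and back walls (the −y and +y sides) span the full width; the two side walls fit between them.

The open box is on top of the table, centred.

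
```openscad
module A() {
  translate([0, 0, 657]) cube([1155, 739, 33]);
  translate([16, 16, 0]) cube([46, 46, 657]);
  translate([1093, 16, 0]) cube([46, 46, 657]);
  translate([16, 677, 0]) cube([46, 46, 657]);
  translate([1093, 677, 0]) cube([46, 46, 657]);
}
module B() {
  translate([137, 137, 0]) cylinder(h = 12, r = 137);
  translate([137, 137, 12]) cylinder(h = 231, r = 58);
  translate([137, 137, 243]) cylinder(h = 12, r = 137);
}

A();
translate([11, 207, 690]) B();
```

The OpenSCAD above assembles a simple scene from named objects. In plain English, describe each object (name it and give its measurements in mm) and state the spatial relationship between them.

A is a rectangular dining table. The top is 1155×739×33 mm with its upper surface at z = 690 mm. It stands on four 46×46 mm square legs, each inset 16 mm from the nearest pair of top edges, running from the floor to the underside of the top.

B is a spool: two coaxial disc flanges of radius 137 mm and thickness 12 mm, joined by a core cylinder of radius 58 mm and height 231 mm. The lower flange rests on z = 0 and the three cylinders share a vertical axis.

The spool is on top of the table.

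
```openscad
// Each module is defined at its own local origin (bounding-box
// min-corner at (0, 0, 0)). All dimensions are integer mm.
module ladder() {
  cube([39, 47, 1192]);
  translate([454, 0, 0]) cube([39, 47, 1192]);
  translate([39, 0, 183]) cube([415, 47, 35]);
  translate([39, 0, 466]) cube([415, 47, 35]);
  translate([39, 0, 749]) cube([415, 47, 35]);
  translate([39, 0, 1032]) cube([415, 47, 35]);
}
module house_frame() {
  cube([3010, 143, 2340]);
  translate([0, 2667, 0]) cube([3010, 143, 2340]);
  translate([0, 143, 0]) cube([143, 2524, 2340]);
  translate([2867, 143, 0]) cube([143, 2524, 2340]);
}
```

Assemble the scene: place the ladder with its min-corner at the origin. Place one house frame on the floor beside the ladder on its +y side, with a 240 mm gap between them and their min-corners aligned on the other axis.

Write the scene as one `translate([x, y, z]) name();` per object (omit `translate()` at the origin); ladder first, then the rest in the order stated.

ladder();
translate([0, 287, 0]) house_frame();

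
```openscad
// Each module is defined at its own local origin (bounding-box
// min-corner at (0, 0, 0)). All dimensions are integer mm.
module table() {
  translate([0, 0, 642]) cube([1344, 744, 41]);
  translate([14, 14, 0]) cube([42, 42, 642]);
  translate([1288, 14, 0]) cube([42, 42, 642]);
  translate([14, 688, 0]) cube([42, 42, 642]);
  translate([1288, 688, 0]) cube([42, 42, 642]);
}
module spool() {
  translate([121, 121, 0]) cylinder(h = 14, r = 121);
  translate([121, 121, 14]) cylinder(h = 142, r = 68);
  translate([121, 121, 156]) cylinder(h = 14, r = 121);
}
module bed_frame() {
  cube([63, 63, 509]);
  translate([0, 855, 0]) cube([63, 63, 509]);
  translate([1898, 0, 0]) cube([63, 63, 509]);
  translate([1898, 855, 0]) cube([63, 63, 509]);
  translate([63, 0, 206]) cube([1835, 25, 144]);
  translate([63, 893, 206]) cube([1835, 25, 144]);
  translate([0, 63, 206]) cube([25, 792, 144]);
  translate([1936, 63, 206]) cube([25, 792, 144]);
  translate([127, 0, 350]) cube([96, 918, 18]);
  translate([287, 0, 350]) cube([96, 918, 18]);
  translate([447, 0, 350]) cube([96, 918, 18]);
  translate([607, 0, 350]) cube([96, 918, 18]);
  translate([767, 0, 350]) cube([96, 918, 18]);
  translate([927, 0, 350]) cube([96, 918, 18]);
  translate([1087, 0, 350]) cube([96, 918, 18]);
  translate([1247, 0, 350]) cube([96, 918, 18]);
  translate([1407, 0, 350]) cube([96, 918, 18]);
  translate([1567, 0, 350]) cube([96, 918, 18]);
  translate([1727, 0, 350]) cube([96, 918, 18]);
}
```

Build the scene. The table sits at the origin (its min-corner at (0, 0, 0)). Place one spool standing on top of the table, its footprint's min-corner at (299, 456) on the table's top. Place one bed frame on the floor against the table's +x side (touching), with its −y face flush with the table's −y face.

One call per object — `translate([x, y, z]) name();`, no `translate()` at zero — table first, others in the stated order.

table();
translate([299, 456, 683]) spool();
translate([1344, 0, 0]) bed_frame();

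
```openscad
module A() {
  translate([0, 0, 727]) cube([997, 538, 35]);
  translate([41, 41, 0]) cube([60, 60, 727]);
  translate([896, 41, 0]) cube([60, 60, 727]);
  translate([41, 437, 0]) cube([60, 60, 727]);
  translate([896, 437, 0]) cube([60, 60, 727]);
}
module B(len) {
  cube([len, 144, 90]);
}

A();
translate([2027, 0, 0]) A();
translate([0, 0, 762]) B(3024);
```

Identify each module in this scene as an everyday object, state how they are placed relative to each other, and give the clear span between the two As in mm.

A is a table. B is a beam. A beam spans the tops of two tables. The clear span between the two tables is 1030 mm.

Second table starts at x = 2027; first ends at x = 997; clear span = 2027 − 997 = 1030 mm.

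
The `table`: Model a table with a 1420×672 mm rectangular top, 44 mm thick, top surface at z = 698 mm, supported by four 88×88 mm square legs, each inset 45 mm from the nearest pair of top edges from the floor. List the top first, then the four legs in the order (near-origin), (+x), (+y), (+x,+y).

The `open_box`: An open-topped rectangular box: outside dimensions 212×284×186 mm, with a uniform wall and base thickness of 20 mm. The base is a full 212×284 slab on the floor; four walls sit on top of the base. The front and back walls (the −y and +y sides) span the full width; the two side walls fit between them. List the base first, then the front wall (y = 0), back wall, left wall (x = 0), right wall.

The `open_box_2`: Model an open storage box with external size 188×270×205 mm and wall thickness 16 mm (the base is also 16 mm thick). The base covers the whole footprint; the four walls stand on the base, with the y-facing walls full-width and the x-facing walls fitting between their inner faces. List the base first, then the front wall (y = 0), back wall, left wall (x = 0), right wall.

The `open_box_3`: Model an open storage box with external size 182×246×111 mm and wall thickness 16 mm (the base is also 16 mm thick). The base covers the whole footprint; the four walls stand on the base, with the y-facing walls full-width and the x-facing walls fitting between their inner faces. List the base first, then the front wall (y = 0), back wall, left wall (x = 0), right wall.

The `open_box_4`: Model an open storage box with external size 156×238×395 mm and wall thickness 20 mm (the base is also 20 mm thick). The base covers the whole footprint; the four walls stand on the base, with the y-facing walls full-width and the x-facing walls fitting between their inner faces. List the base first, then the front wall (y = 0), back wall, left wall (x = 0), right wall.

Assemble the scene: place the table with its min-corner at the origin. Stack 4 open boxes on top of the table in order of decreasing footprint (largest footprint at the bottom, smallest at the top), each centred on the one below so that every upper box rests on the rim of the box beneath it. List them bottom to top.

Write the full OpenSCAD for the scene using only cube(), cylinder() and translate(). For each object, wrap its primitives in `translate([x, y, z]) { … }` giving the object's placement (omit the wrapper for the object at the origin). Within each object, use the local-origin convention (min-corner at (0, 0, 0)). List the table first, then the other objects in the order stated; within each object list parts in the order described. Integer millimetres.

translate([0, 0, 654]) cube([1420, 672, 44]);
translate([45, 45, 0]) cube([88, 88, 654]);
translate([1287, 45, 0]) cube([88, 88, 654]);
translate([45, 539, 0]) cube([88, 88, 654]);
translate([1287, 539, 0]) cube([88, 88, 654]);
translate([604, 194, 698]) {
  cube([212, 284, 20]);
  translate([0, 0, 20]) cube([212, 20, 166]);
  translate([0, 264, 20]) cube([212, 20, 166]);
  translate([0, 20, 20]) cube([20, 244, 166]);
  translate([192, 20, 20]) cube([20, 244, 166]);
}
translate([616, 201, 884]) {
  cube([188, 270, 16]);
  translate([0, 0, 16]) cube([188, 16, 189]);
  translate([0, 254, 16]) cube([188, 16, 189]);
  translate([0, 16, 16]) cube([16, 238, 189]);
  translate([172, 16, 16]) cube([16, 238, 189]);
}
translate([619, 213, 1089]) {
  cube([182, 246, 16]);
  translate([0, 0, 16]) cube([182, 16, 95]);
  translate([0, 230, 16]) cube([182, 16, 95]);
  translate([0, 16, 16]) cube([16, 214, 95]);
  translate([166, 16, 16]) cube([16, 214, 95]);
}
translate([632, 217, 1200]) {
  cube([156, 238, 20]);
  translate([0, 0, 20]) cube([156, 20, 375]);
  translate([0, 218, 20]) cube([156, 20, 375]);
  translate([0, 20, 20]) cube([20, 198, 375]);
  translate([136, 20, 20]) cube([20, 198, 375]);
}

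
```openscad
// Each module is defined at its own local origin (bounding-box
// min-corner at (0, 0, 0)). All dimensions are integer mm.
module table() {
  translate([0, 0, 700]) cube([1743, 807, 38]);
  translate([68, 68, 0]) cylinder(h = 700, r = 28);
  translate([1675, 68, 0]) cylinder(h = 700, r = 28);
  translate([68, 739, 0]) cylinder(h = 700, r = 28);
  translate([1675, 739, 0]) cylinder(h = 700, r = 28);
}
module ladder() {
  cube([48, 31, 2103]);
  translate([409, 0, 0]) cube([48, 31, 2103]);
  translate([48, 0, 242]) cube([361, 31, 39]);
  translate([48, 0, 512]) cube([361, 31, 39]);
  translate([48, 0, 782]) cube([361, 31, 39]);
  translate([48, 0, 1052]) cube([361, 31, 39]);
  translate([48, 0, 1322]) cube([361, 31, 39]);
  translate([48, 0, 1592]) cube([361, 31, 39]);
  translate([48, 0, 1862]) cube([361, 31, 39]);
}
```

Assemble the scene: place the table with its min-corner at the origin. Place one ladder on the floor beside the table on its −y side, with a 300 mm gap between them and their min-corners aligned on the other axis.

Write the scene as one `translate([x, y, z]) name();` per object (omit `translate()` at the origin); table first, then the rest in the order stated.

table();
translate([0, -331, 0]) ladder();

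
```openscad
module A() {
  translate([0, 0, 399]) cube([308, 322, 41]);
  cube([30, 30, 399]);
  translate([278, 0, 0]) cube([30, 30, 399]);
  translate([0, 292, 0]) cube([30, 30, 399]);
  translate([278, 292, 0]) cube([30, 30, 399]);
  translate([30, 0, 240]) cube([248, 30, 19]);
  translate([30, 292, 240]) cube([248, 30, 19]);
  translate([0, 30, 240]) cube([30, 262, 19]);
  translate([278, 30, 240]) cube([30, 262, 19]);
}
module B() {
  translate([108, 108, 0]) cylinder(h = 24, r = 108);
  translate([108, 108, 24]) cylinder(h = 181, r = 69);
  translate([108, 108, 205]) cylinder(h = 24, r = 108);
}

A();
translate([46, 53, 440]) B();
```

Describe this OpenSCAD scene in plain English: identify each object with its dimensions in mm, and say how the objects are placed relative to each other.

A is a four-legged stool. The seat is a 308×322×41 mm slab whose top surface is at z = 440 mm; four square legs, each 30×30 mm in cross-section, run from the floor (z = 0) to the underside of the seat, each flush with a corner of the seat. Four stretchers, 30 mm wide and 19 mm tall, connect adjacent legs with their undersides at z = 240 mm, each running between the inner faces of the legs it joins and aligned with the legs' outer faces on the other axis.

B is a spool: two coaxial disc flanges of radius 108 mm and thickness 24 mm, joined by a core cylinder of radius 69 mm and height 181 mm. The lower flange rests on z = 0 and the three cylinders share a vertical axis.

The spool is on top of the stool, centred.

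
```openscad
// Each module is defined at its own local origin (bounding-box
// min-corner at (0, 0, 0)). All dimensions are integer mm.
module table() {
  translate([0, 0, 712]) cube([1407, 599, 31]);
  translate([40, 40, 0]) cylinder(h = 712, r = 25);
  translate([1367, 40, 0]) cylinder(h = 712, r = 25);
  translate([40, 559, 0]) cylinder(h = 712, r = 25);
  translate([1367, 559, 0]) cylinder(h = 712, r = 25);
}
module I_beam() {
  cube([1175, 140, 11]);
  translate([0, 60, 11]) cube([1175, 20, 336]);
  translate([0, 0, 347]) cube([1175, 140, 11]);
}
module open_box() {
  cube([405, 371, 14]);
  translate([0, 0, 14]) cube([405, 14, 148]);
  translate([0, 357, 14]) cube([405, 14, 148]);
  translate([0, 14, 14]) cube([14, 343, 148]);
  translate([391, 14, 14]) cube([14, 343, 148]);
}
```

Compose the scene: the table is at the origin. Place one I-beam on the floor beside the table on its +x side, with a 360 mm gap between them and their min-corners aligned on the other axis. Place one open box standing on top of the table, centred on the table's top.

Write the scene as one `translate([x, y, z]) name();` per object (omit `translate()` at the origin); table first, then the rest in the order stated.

table();
translate([1767, 0, 0]) I_beam();
translate([501, 114, 743]) open_box();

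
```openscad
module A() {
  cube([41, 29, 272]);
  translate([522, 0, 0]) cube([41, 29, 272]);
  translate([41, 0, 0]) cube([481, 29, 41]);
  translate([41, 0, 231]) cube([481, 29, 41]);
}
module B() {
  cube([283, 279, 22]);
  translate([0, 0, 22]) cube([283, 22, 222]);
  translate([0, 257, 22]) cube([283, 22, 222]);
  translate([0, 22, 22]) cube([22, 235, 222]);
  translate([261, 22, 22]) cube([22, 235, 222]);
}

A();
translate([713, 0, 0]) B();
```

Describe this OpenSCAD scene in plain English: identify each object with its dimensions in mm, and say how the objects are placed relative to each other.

A is a rectangular picture frame lying in the x–z plane (depth along y). The opening is 481 mm wide (x) by 190 mm tall (z), surrounded by a border 41 mm wide on all four sides. The frame is 29 mm deep and is made of two full-height vertical stiles with two horizontal rails fitted between them.

B is an open-topped rectangular box: outside dimensions 283×279×244 mm, with a uniform wall and base thickness of 22 mm. The base is a full 283×279 slab on the floor; four walls sit on top of the base. The front and back walls (the −y and +y sides) span the full width; the two side walls fit between them.

The open box is on the floor beside the picture frame on its +x side.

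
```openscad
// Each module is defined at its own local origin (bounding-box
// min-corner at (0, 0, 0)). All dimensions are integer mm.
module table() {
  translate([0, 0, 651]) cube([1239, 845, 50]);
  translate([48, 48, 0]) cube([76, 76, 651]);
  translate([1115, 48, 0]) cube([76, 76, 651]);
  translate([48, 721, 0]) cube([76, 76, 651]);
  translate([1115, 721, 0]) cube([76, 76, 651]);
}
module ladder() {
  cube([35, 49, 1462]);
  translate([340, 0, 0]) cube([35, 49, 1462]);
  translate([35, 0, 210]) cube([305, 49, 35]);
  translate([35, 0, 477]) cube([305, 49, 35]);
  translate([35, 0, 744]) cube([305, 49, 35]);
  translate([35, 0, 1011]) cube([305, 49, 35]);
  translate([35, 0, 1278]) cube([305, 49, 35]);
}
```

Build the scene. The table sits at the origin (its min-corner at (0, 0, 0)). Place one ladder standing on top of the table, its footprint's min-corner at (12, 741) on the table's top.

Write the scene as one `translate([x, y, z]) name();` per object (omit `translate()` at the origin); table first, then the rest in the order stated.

table();
translate([12, 741, 701]) ladder();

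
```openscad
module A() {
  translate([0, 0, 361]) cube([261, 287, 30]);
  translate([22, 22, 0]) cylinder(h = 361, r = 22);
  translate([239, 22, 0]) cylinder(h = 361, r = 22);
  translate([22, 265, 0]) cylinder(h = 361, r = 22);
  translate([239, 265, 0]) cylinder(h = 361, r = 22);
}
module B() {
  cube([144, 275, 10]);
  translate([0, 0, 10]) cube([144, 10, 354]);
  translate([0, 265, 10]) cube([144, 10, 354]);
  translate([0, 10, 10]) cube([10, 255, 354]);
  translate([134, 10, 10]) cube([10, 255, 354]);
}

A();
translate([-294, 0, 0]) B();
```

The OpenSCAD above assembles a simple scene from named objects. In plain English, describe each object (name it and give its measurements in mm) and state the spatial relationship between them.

A is a four-legged stool. The seat is 261×287 mm, 30 mm thick, top at z = 391 mm. It stands on four round legs, each 44 mm in diameter, from z = 0 to the seat underside, each leg's axis is inset half a diameter from the nearest pair of seat edges (so the leg's bounding box is flush with the corner).

B is an open-topped rectangular box: outside dimensions 144×275×364 mm, with a uniform wall and base thickness of 10 mm. The base is a full 144×275 slab on the floor; four walls sit on top of the base. The front and back walls (the −y and +y sides) span the full width; the two side walls fit between them.

The open box is on the floor beside the stool on its −x side.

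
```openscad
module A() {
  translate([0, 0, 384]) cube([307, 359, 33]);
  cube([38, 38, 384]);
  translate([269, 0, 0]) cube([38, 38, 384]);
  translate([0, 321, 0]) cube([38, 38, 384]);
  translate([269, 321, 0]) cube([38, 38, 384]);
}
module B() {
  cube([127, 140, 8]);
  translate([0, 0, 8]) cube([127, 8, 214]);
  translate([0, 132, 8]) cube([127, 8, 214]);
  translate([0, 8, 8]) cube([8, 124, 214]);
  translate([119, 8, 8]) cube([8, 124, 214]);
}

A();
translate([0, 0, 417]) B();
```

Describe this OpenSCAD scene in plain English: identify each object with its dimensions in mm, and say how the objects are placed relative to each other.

A is a four-legged stool. The seat is 307×359 mm, 33 mm thick, top at z = 417 mm. It stands on four square legs, each 38×38 mm in cross-section, from z = 0 to the seat underside, each flush with a corner of the seat.

B is an open-topped rectangular box: outside dimensions 127×140×222 mm, with a uniform wall and base thickness of 8 mm. The base is a full 127×140 slab on the floor; four walls sit on top of the base. The front and back walls (the −y and +y sides) span the full width; the two side walls fit between them.

The open box is on top of the stool.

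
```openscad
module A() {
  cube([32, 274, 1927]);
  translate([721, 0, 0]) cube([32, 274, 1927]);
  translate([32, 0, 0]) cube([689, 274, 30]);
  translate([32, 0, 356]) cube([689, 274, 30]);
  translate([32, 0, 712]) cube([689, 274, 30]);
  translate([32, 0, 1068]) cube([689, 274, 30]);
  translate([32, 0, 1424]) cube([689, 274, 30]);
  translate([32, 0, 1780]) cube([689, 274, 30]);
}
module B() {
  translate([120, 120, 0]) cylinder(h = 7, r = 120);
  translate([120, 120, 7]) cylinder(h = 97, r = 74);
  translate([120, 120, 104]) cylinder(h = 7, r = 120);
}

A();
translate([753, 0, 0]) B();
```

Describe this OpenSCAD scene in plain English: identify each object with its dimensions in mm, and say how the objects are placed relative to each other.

A is a bookshelf 753 mm wide overall, 274 mm deep and 1927 mm tall. The two sides are 32 mm thick vertical panels. 6 horizontal shelves of 30 mm thickness span between the inner faces of the sides; the lowest shelf sits on the floor and shelves are stacked with a clear vertical gap of 326 mm between each pair.

B is a spool: two coaxial disc flanges of radius 120 mm and thickness 7 mm, joined by a core cylinder of radius 74 mm and height 97 mm. The lower flange rests on z = 0 and the three cylinders share a vertical axis.

The spool is against the bookshelf's +x side, with their −y faces flush.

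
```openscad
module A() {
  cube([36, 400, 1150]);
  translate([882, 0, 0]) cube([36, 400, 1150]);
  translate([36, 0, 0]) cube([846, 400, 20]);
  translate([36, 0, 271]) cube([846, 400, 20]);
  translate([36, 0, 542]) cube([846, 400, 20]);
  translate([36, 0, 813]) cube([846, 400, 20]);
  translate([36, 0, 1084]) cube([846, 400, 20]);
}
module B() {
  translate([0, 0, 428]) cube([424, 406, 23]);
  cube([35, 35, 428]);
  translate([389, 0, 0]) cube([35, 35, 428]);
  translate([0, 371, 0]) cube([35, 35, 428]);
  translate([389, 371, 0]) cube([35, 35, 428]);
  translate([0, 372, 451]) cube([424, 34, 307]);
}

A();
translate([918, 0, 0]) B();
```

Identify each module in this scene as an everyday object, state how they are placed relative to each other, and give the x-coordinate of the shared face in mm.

The bookshelf's +x face and the chair's −x face are both at x = 918 mm.

A is a bookshelf. B is a chair. The chair is against the bookshelf's +x side, with their −y faces flush. The x-coordinate of the shared face is 918 mm.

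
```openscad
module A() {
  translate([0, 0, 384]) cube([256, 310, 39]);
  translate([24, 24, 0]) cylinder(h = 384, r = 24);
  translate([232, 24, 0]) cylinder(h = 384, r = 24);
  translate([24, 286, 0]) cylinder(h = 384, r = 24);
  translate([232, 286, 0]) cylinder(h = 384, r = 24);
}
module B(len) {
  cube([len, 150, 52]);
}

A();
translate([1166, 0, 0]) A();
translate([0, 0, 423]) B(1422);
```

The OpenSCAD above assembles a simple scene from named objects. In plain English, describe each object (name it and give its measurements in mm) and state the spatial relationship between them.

A is a four-legged stool. The seat is a 256×310×39 mm slab whose top surface is at z = 423 mm; four round legs, each 48 mm in diameter, run from the floor (z = 0) to the underside of the seat, each leg's axis is inset half a diameter from the nearest pair of seat edges (so the leg's bounding box is flush with the corner).

B is a rectangular beam 1422 mm long (x), 150 mm deep (y), 52 mm thick (z).

The beam spans the tops of two stools placed 910 mm apart, resting at z = 423 mm.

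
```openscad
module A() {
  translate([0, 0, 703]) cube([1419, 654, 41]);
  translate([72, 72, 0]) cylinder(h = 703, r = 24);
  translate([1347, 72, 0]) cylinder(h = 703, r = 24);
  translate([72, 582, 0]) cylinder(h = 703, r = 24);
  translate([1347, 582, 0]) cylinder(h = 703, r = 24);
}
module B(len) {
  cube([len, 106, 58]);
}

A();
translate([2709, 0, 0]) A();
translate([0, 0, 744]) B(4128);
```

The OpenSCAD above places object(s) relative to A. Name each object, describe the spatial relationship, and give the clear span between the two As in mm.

A is a table. B is a beam. A beam spans the tops of two tables. The clear span between the two tables is 1290 mm.

Second table starts at x = 2709; first ends at x = 1419; clear span = 2709 − 1419 = 1290 mm.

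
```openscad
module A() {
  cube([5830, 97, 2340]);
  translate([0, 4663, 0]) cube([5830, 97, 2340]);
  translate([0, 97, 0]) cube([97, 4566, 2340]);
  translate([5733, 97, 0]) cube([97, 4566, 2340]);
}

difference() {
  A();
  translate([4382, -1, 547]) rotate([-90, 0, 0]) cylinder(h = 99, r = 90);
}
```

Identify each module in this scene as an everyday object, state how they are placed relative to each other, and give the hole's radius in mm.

The subtracted cylinder has r = 90 mm.

A is a house frame. The house frame has a circular hole through its front wall. The hole's radius is 90 mm.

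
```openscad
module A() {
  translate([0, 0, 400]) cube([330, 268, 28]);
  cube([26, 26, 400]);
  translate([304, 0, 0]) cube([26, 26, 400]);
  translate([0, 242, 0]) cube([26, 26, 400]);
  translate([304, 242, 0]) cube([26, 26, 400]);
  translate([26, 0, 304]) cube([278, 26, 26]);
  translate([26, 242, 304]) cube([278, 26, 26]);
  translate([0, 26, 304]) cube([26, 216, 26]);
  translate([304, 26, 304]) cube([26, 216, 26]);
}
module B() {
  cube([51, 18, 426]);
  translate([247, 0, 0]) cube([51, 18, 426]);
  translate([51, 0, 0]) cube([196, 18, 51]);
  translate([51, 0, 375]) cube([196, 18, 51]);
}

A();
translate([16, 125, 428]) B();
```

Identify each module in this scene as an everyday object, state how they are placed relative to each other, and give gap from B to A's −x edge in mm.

A is a stool. B is a picture frame. The picture frame is on top of the stool, centred. The gap from the picture frame to the stool's −x edge is 16 mm.

The picture frame's min-x is at 16; the stool's min-x is 0; gap = 16 mm.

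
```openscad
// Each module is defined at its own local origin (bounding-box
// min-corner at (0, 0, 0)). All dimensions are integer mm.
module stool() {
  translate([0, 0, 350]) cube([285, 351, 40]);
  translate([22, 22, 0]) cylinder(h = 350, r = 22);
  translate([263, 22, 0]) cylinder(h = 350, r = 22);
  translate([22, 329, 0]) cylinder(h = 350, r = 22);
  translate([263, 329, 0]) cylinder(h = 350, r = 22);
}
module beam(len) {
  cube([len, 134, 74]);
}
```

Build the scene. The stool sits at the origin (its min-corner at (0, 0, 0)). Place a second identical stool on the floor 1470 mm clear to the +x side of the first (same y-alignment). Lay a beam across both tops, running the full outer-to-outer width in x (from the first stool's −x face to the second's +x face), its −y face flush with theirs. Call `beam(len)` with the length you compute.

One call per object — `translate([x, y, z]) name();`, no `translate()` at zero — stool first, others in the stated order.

stool();
translate([1755, 0, 0]) stool();
translate([0, 0, 390]) beam(2040);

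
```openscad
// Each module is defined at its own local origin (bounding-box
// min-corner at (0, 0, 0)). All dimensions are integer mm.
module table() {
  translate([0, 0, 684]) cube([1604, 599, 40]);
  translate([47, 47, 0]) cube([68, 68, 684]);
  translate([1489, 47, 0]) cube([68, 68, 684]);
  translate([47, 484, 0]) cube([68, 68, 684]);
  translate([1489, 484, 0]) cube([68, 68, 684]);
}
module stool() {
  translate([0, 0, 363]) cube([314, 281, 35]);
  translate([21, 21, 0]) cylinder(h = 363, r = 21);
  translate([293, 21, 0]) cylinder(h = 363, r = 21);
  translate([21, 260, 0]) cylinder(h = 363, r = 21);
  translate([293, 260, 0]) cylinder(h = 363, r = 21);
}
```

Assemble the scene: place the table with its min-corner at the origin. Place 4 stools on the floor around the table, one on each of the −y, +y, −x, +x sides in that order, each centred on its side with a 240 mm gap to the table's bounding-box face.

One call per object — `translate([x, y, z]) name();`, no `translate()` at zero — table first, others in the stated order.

table();
translate([645, -521, 0]) stool();
translate([645, 839, 0]) stool();
translate([-554, 159, 0]) stool();
translate([1844, 159, 0]) stool();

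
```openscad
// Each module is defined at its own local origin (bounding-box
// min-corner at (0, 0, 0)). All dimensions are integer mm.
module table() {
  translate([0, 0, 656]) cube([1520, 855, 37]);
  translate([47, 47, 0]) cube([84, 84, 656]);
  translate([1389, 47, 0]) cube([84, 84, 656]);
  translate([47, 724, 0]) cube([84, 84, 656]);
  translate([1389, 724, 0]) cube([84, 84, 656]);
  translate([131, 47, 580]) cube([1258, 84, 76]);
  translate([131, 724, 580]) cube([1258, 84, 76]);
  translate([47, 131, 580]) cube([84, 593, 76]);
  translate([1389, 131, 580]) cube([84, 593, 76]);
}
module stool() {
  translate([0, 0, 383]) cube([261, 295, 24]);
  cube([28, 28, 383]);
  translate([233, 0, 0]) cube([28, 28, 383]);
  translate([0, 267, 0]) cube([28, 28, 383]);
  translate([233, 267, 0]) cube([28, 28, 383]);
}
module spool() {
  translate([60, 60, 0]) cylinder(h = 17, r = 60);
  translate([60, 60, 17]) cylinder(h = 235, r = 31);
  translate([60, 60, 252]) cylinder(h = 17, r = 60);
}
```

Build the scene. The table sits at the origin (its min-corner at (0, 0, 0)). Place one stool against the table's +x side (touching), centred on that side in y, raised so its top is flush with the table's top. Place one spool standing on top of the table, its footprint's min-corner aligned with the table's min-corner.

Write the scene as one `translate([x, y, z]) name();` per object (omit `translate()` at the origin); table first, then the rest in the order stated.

table();
translate([1520, 280, 286]) stool();
translate([0, 0, 693]) spool();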